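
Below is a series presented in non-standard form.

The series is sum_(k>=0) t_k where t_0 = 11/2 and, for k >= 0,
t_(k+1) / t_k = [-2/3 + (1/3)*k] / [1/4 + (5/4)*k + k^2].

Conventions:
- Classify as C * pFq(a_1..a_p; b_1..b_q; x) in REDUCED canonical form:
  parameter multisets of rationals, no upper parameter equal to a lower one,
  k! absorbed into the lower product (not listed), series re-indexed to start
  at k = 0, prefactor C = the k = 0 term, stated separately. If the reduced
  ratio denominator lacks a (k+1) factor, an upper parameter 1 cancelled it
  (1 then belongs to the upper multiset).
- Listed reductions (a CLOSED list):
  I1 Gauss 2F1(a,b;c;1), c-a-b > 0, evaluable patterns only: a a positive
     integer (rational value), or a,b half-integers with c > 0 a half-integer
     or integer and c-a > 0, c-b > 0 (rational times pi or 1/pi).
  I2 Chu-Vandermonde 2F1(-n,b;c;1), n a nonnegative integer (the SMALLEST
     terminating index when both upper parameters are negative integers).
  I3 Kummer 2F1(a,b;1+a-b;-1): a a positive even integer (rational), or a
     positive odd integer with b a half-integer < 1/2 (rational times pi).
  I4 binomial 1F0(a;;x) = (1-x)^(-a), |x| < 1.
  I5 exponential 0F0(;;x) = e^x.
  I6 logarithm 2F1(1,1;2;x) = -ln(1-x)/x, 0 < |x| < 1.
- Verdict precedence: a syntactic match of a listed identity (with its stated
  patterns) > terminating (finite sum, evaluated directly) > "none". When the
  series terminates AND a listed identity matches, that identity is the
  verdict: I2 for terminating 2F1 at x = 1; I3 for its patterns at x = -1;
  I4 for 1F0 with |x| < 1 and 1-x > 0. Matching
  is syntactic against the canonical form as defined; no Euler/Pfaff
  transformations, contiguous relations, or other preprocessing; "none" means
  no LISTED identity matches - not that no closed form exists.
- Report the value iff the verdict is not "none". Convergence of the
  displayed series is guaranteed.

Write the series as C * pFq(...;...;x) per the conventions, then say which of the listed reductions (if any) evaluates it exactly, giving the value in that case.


Classification (C = 11/2): 1F1 with upper {-2}, lower {1/4}, argument x = 1/3. Verdict: terminating (-2 upstairs). 3 nonzero terms in all; added directly. Value: -649/90.

Key observation: t_0 = 11/2 here, and factor the ratio over Q (C = 11/2, x = 1/3): negated roots = parameters.
Ratio: r(k) = (1/3) * (k-2) / [(k+1/4) (k+1)] - rational in k. x = (1/3); t_0 = 11/2; negate the roots.


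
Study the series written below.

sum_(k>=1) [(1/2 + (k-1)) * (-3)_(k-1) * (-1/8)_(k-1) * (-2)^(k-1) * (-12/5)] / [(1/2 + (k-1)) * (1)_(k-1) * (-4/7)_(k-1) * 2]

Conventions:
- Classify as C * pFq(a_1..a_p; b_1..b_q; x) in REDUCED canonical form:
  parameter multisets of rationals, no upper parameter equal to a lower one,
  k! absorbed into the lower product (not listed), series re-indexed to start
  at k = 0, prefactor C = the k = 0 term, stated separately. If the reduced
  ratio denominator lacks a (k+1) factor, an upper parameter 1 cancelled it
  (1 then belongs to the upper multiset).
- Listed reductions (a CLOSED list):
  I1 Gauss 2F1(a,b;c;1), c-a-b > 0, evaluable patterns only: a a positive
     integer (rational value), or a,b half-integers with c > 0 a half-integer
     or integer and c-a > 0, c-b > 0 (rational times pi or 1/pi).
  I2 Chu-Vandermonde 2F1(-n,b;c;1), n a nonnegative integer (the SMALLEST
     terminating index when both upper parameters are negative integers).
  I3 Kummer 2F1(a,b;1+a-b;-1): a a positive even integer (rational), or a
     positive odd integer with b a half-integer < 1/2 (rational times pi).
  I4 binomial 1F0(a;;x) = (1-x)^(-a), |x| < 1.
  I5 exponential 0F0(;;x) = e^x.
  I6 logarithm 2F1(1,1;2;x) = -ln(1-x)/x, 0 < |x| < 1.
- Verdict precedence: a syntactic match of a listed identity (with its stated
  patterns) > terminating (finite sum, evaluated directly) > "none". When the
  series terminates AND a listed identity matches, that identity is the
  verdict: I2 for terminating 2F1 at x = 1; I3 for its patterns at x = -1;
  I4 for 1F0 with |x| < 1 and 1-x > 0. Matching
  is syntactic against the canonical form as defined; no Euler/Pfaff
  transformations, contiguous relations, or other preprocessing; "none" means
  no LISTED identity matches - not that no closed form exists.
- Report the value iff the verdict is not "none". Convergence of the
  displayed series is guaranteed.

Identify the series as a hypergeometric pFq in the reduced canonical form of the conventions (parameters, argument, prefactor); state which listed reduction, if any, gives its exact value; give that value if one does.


Canonical form: C = -6/5 times 2F1 with upper {-3, -1/8}, lower {-4/7}, x = -2. Verdict: terminating. With -3 upstairs the series is a 4-term polynomial sum; evaluated term by term. Sum: -18987/1280.

First insight: t_0 = -6/5 here, and the factor k + 1/2 cancels (top and bottom), leaving C = -6/5.
Adjacent-term ratio: r(k) = (-2) * (k-3) (k-1/8) / [(k-4/7) (k+1)] - rational in k, leading ratio (-2); with t_0 = -6/5, classification follows.


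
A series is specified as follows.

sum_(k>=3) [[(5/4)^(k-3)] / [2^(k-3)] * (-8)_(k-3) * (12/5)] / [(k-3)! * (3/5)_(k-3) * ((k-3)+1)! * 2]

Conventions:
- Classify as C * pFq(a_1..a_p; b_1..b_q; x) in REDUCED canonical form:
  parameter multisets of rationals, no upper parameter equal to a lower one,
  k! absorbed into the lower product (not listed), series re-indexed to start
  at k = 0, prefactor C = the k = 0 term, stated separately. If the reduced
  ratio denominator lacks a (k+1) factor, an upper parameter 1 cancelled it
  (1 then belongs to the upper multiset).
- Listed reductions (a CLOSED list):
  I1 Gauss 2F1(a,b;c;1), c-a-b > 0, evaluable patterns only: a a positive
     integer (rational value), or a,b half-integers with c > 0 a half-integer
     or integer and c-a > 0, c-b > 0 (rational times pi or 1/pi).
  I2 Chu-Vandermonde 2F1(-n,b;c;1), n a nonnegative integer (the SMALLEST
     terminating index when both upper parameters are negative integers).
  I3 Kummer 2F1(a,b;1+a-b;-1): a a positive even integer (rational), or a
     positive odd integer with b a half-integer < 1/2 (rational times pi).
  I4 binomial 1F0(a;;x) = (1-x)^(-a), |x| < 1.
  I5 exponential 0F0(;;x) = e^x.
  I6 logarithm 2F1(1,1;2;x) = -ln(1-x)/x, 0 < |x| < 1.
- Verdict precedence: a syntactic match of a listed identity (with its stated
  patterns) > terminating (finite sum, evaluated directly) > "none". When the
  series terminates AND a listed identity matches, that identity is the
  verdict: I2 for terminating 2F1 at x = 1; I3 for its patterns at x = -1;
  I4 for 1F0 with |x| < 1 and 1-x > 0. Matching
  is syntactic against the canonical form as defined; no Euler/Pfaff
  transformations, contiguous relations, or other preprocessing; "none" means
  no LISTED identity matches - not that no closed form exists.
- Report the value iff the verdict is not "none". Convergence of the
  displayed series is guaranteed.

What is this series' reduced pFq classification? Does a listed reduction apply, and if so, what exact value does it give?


First insight: with t_0 = 6/5, the two k-th powers (C = 6/5) combine into one argument.
Ratio: r(k) = (5/8) * (k-8) / [(k+3/5) (k+2) (k+1)] - rational in k, leading ratio (5/8); with t_0 = 6/5, classification follows.

The series (x = 5/8) is 1F2: upper {-8}, lower {3/5, 2}, prefactor 6/5. Verdict: terminating (-8 upstairs). 9 nonzero terms in all; added directly. Its exact value is -8207843391276027832819/4601953026736788602880.


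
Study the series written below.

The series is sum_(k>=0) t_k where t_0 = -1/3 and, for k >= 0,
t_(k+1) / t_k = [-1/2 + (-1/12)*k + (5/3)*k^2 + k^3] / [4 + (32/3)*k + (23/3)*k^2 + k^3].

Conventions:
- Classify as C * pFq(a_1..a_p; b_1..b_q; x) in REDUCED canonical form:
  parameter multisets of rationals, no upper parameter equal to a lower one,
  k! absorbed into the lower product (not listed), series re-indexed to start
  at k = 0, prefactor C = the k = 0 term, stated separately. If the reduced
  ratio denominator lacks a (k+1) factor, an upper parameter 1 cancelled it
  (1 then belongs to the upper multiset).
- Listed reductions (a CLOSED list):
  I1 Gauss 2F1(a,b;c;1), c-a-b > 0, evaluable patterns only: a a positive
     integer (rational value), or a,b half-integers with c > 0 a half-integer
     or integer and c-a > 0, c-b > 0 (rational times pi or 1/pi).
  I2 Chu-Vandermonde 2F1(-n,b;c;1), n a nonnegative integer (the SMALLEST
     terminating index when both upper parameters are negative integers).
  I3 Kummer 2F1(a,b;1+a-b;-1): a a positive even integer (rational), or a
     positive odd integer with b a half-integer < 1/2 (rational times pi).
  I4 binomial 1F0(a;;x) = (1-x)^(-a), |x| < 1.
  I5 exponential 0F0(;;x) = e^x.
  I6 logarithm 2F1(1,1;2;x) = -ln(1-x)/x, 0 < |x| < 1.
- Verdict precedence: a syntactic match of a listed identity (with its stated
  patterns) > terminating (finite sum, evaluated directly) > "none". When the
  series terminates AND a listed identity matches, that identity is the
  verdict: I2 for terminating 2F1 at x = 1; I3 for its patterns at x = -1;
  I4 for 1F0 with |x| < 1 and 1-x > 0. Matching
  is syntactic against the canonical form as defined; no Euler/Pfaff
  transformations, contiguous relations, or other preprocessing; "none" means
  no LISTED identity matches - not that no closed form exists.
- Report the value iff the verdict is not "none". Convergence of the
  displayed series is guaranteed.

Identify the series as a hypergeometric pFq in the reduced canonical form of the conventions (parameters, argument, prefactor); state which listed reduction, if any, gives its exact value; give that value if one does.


With C = -1/3: the canonical form is 2F1(-1/2, 3/2; 6; 1). Verdict: Gauss (I1, half-integer pattern) applies (x = 1; upper {-1/2, 3/2} half-integers, c = 6 in the evaluable pattern). Exact value: (-65536/72765) / pi.

Key observation: with t_0 = -1/3, roots of the ratio polynomials (prefactor -1/3) are the negated parameters.
Adjacent-term ratio: r(k) = 1 * (k-1/2) (k+3/2) / [(k+6) (k+1)] ; factor over Q: parameters, x = 1, and C = -1/3.


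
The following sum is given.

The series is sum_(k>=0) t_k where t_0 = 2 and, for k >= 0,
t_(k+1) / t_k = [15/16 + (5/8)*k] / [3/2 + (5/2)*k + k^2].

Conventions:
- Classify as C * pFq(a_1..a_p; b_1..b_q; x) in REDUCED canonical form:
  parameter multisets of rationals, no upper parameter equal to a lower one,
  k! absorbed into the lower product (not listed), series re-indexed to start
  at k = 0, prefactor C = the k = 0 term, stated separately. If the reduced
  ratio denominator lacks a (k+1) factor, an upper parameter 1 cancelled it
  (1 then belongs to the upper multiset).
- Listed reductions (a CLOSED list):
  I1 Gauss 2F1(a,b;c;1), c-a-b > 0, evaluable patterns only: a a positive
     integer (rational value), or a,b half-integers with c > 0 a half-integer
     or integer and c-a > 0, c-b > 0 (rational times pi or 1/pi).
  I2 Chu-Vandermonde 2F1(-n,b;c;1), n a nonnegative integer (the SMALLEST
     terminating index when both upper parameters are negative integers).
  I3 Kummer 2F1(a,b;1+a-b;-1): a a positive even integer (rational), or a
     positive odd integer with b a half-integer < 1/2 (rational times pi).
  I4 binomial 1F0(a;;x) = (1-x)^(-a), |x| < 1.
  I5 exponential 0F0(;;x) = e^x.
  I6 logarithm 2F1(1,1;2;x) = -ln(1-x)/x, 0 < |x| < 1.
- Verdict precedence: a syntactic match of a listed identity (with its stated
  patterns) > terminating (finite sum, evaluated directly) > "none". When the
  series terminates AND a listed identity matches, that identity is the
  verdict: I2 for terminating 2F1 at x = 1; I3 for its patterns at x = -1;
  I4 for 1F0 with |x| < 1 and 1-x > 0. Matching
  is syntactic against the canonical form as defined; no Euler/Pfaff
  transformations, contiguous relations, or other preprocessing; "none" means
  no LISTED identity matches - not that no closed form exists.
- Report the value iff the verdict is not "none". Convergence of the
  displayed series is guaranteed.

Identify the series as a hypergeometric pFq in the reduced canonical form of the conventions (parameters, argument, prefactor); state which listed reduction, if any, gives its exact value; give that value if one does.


At argument 5/8: a 0F0 with upper {-}, lower {-}, scaled by C = 2. Verdict (x = 5/8): the exponential series (I5) applies (the 0F0 exponential series at x = 5/8). Sum: 2 * e^(5/8).

Structural cue: t_0 = 2 here, and the ratio is unreduced: k + 3/2 divides both sides (C = 2).
Term ratio: r(k) = (5/8) * 1 / [(k+1)] - poly over poly, x = (5/8) from leading terms; C = 2 at k = 0.


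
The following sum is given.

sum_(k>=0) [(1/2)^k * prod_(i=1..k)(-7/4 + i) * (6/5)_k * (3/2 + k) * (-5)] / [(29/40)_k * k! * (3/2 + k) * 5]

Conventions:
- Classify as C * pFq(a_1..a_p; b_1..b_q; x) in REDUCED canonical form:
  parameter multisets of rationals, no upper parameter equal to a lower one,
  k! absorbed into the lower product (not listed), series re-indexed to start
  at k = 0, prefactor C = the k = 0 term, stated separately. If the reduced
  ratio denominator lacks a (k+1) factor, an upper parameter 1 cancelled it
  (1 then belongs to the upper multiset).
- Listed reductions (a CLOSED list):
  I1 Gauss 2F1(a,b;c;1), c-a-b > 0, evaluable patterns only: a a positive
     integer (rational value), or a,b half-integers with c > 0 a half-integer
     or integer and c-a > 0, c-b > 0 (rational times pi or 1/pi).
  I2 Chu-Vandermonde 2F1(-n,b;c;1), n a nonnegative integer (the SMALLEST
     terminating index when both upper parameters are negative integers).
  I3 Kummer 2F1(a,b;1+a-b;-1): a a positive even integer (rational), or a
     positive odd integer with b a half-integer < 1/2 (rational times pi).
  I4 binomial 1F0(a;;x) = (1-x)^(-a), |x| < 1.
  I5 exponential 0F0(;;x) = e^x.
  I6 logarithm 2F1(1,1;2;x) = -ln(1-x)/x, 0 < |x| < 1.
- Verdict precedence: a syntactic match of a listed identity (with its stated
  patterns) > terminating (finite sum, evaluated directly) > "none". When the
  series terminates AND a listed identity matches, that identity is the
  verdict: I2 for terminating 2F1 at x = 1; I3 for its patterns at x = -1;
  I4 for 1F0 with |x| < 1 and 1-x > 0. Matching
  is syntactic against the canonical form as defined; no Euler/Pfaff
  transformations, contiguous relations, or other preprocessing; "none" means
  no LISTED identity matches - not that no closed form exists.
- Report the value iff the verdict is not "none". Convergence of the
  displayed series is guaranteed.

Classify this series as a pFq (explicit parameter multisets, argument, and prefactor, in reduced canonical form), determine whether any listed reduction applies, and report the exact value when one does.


Prefactor -1, argument 1/2: 2F1 with upper {-3/4, 6/5} over lower {29/40}. Verdict: none. A 2F1 with upper {-3/4, 6/5} fits none of I1-I6 at x = 1/2; the sum runs forever.

Structural cue: x = (1/2) and the constant factors (C = -1, x = 1/2) combine into one prefactor.
Step ratio: r(k) = (1/2) * (k-3/4) (k+6/5) / [(k+29/40) (k+1)] - poly over poly, x = (1/2) from leading terms; C = -1 at k = 0.


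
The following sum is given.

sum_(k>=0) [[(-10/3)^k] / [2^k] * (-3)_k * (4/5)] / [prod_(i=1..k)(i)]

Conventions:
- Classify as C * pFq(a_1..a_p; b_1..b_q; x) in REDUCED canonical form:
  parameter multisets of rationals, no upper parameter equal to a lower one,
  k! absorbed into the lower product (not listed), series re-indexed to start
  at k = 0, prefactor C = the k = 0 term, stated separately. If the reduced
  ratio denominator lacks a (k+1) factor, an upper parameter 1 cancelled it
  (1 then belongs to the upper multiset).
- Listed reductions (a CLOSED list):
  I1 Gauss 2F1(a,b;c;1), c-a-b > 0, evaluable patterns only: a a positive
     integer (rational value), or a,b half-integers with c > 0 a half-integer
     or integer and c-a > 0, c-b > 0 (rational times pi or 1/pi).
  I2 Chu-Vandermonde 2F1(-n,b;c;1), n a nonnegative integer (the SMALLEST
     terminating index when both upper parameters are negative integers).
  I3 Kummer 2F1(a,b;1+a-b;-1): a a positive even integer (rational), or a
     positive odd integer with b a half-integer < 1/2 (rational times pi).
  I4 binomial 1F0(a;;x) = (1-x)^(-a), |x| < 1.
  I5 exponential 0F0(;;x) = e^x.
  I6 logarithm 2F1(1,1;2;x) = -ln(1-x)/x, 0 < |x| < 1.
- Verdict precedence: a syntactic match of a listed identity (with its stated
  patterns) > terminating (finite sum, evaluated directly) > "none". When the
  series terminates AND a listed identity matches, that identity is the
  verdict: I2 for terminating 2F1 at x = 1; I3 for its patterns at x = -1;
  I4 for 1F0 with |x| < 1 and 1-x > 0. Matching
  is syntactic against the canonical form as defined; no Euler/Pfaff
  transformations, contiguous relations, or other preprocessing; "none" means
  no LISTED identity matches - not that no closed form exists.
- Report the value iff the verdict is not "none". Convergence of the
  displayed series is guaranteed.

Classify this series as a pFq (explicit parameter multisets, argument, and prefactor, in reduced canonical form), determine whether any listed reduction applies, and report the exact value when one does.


x = -5/3 here; the reduced form reads 1F0, upper {-3}, lower {-}, C = 4/5. Verdict: terminating - no listed pattern fits, but -3 in the upper list cuts the series at k = 3; direct evaluation. Sum: 2048/135.

Key observation: t_0 being 4/5, the two k-th powers (C = 4/5, x = -5/3) combine into one argument.
Step ratio: r(k) = (-5/3) * (k-3) / [(k+1)] - rational in k, leading ratio (-5/3); with t_0 = 4/5, classification follows.


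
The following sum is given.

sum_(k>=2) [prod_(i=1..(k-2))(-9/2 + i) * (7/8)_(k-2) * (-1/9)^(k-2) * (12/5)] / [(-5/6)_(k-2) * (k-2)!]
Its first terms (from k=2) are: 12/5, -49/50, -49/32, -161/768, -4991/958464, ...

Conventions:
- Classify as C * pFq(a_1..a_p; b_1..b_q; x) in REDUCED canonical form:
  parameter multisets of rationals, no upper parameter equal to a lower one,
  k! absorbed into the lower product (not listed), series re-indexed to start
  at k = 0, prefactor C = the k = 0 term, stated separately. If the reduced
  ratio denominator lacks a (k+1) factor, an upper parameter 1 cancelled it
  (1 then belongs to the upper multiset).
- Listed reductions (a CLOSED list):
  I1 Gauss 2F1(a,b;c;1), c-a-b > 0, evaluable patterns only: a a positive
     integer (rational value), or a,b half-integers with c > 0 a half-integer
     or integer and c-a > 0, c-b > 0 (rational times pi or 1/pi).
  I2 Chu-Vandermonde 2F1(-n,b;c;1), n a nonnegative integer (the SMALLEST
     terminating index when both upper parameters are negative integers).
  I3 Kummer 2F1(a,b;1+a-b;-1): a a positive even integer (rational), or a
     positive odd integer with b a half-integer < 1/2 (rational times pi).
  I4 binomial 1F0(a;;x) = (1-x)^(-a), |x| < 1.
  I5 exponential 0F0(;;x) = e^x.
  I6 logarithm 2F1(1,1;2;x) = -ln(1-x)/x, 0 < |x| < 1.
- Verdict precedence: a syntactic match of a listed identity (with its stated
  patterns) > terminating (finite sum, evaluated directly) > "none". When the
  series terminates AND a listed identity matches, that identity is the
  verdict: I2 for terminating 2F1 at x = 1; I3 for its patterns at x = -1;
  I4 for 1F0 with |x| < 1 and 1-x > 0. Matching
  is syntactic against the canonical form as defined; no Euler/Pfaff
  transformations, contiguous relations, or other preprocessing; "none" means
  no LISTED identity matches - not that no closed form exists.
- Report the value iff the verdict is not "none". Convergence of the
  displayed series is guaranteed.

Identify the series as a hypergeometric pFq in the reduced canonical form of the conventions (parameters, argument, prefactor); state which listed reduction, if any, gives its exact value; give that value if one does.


Canonical form: C = 12/5 times 2F1 with upper {-7/2, 7/8}, lower {-5/6}, x = -1/9. Verdict: no listed reduction: x = -1/9 and upper {-7/2, 7/8} fail every I1-I6 pattern.

Key observation: x = (-1/9) and the running product (C = 12/5, x = -1/9) telescopes to a rising factorial.
Adjacent-term ratio: r(k) = (-1/9) * (k-7/2) (k+7/8) / [(k-5/6) (k+1)] ; factor over Q: parameters, x = (-1/9), and C = 12/5.


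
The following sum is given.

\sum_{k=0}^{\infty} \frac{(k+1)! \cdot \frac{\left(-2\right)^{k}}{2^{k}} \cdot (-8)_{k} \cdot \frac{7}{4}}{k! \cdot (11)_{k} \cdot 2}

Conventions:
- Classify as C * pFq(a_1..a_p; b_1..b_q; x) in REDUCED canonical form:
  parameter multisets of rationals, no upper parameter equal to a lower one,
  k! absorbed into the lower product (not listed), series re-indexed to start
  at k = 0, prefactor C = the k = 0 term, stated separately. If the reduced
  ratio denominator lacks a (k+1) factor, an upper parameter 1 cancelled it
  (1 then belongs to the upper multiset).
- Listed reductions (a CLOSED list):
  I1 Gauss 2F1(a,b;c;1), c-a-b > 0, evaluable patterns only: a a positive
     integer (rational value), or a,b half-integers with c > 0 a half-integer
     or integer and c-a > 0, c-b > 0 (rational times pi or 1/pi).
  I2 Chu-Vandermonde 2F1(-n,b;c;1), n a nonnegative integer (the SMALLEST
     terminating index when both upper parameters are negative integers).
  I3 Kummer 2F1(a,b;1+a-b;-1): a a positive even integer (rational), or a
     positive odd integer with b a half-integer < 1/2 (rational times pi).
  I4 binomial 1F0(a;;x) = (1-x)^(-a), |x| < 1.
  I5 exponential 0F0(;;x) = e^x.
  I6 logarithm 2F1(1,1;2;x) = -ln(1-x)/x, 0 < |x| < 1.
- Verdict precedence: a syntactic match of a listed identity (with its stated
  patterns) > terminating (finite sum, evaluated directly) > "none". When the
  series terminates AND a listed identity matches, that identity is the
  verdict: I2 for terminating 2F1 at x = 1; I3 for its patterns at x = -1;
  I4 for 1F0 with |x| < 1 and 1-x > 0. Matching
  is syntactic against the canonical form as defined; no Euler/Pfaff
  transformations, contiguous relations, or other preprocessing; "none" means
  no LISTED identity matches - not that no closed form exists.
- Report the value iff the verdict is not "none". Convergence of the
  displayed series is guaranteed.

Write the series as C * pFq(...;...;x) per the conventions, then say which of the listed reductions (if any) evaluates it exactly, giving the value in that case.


Prefactor \frac{7}{8}, argument -1: 2F1 with upper {-8, 2} over lower {11}. Verdict: this is Kummer's theorem (I3) (x = -1; c = 11 equals 1+a-b for upper {-8, 2}: listed pattern). Value: \frac{35}{8}.

Key observation: from the first term \frac{7}{8}: the two k-th powers (prefactor 7/8) combine into one argument.
Adjacent-term ratio: r(k) = -1 * (k-8) (k+2) / [(k+11) (k+1)] - rational in k, leading ratio -1; with t_0 = \frac{7}{8}, classification follows.


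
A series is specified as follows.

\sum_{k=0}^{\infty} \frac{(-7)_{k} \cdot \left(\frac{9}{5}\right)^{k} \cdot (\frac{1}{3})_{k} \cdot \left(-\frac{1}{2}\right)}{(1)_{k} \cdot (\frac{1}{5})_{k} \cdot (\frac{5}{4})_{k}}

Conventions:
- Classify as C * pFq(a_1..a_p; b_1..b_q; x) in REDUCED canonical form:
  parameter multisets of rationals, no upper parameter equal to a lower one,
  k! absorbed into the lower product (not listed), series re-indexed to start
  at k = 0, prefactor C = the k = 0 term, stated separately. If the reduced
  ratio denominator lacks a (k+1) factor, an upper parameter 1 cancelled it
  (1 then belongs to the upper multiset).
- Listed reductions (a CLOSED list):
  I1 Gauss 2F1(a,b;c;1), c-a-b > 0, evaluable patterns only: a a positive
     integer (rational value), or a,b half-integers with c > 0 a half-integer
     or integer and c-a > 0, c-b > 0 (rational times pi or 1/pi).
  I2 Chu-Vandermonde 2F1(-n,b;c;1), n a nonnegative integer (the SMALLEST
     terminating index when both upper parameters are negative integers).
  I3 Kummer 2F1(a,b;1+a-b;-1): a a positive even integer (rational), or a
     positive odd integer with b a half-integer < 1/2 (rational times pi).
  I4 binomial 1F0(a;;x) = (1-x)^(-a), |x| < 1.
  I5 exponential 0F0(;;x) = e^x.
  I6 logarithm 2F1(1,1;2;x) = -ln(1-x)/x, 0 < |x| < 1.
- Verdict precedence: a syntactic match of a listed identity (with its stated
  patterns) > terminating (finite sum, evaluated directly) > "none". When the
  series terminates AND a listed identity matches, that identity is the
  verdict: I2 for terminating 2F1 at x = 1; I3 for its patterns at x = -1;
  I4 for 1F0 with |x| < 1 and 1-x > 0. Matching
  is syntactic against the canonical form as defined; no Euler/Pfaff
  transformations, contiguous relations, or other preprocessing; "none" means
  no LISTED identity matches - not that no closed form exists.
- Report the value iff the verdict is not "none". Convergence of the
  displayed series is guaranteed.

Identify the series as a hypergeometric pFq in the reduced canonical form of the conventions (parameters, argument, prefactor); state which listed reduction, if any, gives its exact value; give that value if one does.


Prefactor -\frac{1}{2}, argument \frac{9}{5}: 2F2 with upper {-7, \frac{1}{3}} over lower {\frac{1}{5}, \frac{5}{4}}. Verdict: terminating at k = 7: the factor (-7)_k kills every later term; summing the 8 survivors is exact. Hence: -\frac{59104603}{152982830}.

First insight: with t_0 = -\frac{1}{2}, (1)_k (C = -1/2) is k! itself.
Ratio: r(k) = \frac{9}{5} * (k-7) (k+\frac{1}{3}) / [(k+\frac{1}{5}) (k+\frac{5}{4}) (k+1)] - rational in k, leading ratio \frac{9}{5}; with t_0 = -\frac{1}{2}, classification follows.


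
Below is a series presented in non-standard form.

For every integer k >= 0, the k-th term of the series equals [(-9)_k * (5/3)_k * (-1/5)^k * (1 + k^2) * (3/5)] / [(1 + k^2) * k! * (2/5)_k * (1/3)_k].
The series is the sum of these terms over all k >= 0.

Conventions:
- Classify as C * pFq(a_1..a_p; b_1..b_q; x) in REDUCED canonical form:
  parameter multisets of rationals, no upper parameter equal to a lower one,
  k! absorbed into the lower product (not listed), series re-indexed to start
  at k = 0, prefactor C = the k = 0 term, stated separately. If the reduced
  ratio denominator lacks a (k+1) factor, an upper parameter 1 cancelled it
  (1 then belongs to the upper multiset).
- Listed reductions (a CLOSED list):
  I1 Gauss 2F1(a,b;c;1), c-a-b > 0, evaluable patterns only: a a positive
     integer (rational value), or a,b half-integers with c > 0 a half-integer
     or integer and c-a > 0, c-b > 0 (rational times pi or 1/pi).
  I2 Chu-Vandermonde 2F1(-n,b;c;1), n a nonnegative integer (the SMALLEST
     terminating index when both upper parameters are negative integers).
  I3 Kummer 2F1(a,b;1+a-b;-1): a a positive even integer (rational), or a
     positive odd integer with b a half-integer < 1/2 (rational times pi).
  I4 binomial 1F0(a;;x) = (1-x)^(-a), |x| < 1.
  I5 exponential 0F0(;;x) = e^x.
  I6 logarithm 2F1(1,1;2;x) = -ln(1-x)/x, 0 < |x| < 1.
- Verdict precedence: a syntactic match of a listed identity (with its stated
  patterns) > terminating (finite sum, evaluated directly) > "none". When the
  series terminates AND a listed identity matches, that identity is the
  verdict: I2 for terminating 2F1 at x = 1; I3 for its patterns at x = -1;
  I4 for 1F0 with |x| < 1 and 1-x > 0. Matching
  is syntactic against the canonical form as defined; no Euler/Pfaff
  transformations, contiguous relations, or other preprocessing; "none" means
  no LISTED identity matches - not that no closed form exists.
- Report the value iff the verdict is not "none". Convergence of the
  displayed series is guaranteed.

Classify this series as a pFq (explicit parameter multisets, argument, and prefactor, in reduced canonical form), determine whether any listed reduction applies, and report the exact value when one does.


Canonical form: C = 3/5 times 2F2 with upper {-9, 5/3}, lower {1/3, 2/5}, x = -1/5. Verdict: terminating. (-9)_k vanishes past k = 9, leaving a 10-term sum, computed directly. Hence: 12106819835708837/347289252710400.

Key observation: from the first term 3/5: striking the common factor k^2 + 1 reduces the term (C = 3/5, x = -1/5).
Ratio: r(k) = (-1/5) * (k-9) (k+5/3) / [(k+1/3) (k+2/5) (k+1)] - rational in k. x = (-1/5); t_0 = 3/5; negate the roots.


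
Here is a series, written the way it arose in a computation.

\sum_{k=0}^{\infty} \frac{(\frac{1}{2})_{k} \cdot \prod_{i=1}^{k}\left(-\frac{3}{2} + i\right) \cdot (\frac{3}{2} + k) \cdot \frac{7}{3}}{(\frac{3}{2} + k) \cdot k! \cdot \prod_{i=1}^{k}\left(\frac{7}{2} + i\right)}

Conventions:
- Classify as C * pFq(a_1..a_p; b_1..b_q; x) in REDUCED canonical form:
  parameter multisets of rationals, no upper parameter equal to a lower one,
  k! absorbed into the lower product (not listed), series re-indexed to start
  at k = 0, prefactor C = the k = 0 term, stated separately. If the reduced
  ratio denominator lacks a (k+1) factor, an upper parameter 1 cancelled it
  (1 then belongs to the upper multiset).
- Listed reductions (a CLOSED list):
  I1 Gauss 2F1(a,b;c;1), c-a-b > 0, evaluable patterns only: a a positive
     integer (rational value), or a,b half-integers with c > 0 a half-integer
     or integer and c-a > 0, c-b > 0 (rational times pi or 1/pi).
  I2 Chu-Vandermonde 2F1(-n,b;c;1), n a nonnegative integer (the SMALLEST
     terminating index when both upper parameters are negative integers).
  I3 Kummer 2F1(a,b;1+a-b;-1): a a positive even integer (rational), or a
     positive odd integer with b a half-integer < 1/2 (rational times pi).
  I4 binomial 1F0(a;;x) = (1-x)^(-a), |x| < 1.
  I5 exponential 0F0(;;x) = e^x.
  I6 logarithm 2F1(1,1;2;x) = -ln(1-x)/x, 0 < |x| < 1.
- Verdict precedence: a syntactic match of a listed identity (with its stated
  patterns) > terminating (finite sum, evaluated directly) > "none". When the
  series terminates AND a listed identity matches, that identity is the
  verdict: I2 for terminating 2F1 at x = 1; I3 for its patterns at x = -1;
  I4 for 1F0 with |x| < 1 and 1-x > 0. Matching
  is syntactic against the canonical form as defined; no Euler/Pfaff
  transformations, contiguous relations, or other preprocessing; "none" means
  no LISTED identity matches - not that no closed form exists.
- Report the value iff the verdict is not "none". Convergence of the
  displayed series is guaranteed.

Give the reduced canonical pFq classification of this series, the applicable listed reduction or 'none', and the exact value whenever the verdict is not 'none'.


Structural cue: t_0 = \frac{7}{3} here, and the lower running product (prefactor 7/3) is a rising factorial.
Ratio: r(k) = 1 * (k-\frac{1}{2}) (k+\frac{1}{2}) / [(k+\frac{9}{2}) (k+1)] - rational in k, leading ratio 1; with t_0 = \frac{7}{3}, classification follows.

Reduced: x = 1, 2F1, upper = {-\frac{1}{2}, \frac{1}{2}}, lower = {\frac{9}{2}}, C = \frac{7}{3}. Verdict: this is Gauss's theorem I1 (half-integer case) (x = 1; upper {-\frac{1}{2}, \frac{1}{2}} half-integers, c = \frac{9}{2} in the evaluable pattern). Exact value: \frac{8575}{12288} \cdot \pi.


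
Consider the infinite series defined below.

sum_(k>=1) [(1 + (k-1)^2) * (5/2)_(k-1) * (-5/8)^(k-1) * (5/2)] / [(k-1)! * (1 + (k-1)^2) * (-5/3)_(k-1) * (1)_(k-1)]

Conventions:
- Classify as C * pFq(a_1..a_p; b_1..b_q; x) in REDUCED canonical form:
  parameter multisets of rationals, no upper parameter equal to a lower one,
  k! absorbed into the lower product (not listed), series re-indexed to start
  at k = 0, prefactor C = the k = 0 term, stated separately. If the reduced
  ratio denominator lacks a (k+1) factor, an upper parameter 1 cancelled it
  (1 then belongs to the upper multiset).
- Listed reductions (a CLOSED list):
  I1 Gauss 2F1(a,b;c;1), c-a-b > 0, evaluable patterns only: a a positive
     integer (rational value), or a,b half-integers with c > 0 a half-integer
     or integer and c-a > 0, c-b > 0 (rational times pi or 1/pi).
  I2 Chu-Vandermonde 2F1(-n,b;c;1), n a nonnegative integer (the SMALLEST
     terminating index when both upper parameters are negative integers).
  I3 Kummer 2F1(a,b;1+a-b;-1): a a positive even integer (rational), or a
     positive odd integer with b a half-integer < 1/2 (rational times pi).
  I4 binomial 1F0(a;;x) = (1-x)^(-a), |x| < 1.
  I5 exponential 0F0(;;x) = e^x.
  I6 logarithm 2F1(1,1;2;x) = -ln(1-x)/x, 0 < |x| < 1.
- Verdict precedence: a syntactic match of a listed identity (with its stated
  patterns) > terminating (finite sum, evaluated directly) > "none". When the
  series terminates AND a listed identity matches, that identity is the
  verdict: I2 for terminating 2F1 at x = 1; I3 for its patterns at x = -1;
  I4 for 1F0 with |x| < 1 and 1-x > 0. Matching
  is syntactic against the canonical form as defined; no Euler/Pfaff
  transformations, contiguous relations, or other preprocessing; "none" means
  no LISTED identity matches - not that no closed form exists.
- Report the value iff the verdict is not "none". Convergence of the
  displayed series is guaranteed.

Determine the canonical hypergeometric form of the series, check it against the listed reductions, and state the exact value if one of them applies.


At argument -5/8: a 1F2 with upper {5/2}, lower {-5/3, 1}, scaled by C = 5/2. Verdict: none (x = -5/8): each listed identity misses the multisets {5/2} ; {-5/3, 1}.

Key step: with t_0 = 5/2, (1)_k (C = 5/2) is k! itself.
Consecutive-term ratio: r(k) = (-5/8) * (k+5/2) / [(k-5/3) (k+1) (k+1)] - rational; roots negated = parameters, x = (-5/8), C = 5/2.


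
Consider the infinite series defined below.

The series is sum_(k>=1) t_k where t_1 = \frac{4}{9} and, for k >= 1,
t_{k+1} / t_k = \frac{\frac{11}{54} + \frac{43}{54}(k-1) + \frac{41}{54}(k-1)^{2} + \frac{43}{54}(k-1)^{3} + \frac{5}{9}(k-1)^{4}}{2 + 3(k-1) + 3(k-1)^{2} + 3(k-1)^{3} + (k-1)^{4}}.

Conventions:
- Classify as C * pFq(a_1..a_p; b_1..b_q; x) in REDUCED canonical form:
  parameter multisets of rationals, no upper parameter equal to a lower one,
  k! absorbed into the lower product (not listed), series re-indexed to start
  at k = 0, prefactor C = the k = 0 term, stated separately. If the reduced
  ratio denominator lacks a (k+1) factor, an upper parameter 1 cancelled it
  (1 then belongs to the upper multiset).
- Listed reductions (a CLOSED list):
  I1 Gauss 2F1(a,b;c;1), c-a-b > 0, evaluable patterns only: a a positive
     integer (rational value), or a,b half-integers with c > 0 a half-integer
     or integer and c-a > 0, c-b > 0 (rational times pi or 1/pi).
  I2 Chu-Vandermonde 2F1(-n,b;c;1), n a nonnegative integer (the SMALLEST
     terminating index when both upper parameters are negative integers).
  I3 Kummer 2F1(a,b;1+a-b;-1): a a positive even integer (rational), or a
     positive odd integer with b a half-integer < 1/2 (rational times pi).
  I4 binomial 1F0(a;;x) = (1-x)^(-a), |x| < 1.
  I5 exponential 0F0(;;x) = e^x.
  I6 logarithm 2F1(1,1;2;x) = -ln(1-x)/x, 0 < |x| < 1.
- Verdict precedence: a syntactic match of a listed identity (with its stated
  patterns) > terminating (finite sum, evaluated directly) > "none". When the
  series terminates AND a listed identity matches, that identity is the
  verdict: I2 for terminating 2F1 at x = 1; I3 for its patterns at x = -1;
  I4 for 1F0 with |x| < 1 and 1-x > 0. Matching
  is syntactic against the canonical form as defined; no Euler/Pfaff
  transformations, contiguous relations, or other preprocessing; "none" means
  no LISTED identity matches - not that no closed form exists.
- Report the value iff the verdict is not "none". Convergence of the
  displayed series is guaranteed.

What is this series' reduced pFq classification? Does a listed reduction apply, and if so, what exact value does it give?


The series (x = \frac{5}{9}) is 2F1: upper {\frac{1}{3}, \frac{11}{10}}, lower {2}, prefactor \frac{4}{9}. Verdict: none. A 2F1 with upper {\frac{1}{3}, \frac{11}{10}} fits none of I1-I6 at x = \frac{5}{9}; the sum runs forever.

The tell: x = \frac{5}{9} and the expanded ratio factors over Q; C = 4/9, x = 5/9, roots give parameters.
Adjacent-term ratio: r(k) = \frac{5}{9} * (k+\frac{1}{3}) (k+\frac{11}{10}) / [(k+2) (k+1)] ; factor over Q: parameters, x = \frac{5}{9}, and C = \frac{4}{9}.


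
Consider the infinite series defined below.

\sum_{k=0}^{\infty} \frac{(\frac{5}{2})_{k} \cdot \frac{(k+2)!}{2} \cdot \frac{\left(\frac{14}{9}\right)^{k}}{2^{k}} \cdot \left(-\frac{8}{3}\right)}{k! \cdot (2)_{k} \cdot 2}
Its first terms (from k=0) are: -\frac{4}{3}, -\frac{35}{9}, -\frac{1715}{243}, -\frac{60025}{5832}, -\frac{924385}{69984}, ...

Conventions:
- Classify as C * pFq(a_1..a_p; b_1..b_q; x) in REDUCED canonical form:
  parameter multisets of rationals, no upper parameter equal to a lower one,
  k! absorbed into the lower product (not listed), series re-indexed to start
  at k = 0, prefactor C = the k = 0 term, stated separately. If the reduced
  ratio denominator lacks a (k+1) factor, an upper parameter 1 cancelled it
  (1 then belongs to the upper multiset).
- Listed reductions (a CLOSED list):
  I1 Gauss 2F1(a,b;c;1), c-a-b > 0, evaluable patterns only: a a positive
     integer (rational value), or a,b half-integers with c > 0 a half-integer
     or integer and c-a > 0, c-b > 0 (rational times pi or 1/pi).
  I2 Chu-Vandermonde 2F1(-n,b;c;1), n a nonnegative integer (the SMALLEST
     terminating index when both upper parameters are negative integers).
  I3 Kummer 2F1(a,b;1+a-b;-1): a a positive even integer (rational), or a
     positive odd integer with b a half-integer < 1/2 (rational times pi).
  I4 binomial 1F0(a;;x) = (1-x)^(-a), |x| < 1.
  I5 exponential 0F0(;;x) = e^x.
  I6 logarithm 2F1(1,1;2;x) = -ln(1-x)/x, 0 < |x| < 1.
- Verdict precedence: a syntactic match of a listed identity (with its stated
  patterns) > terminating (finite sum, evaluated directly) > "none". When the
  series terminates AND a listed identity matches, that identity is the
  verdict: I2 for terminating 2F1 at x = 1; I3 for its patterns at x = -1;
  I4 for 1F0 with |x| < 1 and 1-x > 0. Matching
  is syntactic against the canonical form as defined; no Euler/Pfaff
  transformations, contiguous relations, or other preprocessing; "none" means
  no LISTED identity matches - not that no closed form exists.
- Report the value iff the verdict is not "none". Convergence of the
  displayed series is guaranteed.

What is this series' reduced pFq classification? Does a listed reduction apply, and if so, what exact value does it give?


x = \frac{7}{9} here; the reduced form reads 2F1, upper {\frac{5}{2}, 3}, lower {2}, C = -\frac{4}{3}. Verdict: none here - no I1-I6 shape fits x = \frac{7}{9} with lower {2}.

First insight: t_0 = -\frac{4}{3} here, and the factorial ratio (prefactor -4/3) (k+a-1)!/(a-1)! is a rising factorial (a)_k.
Step ratio: r(k) = \frac{7}{9} * (k+\frac{5}{2}) (k+3) / [(k+2) (k+1)] - rational; roots negated = parameters, x = \frac{7}{9}, C = -\frac{4}{3}.


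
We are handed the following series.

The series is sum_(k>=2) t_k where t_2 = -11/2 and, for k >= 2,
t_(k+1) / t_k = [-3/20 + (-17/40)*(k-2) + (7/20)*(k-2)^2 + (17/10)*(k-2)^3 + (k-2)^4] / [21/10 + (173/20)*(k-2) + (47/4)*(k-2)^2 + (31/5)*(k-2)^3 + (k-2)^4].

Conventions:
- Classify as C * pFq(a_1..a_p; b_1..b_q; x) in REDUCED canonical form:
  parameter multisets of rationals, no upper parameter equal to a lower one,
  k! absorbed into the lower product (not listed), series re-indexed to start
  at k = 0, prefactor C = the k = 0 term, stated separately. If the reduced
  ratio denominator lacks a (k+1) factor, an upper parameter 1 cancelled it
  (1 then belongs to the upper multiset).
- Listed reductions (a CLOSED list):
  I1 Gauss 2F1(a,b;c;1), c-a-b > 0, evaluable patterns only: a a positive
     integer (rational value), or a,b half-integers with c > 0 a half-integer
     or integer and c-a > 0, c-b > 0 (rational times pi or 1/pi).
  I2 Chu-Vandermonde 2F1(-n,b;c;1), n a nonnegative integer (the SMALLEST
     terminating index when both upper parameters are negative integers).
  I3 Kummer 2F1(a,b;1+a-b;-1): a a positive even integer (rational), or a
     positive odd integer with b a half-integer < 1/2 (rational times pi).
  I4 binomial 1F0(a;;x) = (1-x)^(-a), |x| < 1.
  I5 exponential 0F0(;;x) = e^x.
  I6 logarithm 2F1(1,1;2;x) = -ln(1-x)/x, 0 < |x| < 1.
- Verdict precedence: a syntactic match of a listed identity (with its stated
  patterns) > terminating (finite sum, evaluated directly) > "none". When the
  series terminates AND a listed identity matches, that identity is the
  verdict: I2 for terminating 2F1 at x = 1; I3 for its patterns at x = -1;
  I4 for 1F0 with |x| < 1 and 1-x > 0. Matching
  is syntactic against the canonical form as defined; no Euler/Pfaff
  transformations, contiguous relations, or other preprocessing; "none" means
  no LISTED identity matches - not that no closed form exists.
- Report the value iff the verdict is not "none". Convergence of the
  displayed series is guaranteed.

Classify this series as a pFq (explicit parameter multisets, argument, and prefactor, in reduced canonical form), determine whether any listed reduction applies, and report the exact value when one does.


Key observation: t_0 being -11/2, the parameter 6/5 appears in both the upper and lower lists and cancels (alongside the other common factor).
Ratio: r(k) = 1 * (k-1/2) (k+1/2) / [(k+7/2) (k+1)] - poly over poly, x = 1 from leading terms; C = -11/2 at k = 0.

With C = -11/2: the canonical form is 2F1(-1/2, 1/2; 7/2; 1). Verdict: Gauss (I1, half-integer pattern) fires (x = 1; upper {-1/2, 1/2} half-integers, c = 7/2 in the evaluable pattern). Value: (-825/512) * pi.
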